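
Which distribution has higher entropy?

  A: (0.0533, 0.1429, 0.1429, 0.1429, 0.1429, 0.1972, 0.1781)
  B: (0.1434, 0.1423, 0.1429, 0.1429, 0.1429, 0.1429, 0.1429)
B

Both distributions are close to uniform, making this a harder comparison.

H(A) = 2.7349 bits
H(B) = 2.8074 bits

The distribution closer to uniform has higher entropy.
Answer: B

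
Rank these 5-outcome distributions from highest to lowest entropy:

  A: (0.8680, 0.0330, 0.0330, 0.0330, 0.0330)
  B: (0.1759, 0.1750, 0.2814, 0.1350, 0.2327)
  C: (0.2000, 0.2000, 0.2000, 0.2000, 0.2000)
C > B > A

Key insight: Entropy is maximized by uniform distributions and minimized by concentrated distributions.

- Uniform distributions have maximum entropy log₂(5) = 2.3219 bits
- The more "peaked" or concentrated a distribution, the lower its entropy

Entropies:
  H(A) = 0.8269 bits
  H(B) = 2.2753 bits
  H(C) = 2.3219 bits

Ranking: C > B > A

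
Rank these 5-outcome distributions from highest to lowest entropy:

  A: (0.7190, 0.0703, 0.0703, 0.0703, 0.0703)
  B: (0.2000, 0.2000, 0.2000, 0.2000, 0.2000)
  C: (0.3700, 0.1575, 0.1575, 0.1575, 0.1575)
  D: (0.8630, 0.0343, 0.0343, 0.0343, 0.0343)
B > C > A > D

Key insight: Entropy is maximized by uniform distributions and minimized by concentrated distributions.

Entropies:
  H(A) = 1.4188 bits
  H(B) = 2.3219 bits
  H(C) = 2.2107 bits
  H(D) = 0.8503 bits

Ranking: B > C > A > D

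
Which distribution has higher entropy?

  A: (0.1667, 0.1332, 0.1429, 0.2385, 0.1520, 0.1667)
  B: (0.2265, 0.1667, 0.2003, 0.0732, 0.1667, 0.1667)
A

Both distributions are close to uniform, making this a harder comparison.

H(A) = 2.5565 bits
H(B) = 2.5184 bits

The distribution closer to uniform has higher entropy.
Answer: A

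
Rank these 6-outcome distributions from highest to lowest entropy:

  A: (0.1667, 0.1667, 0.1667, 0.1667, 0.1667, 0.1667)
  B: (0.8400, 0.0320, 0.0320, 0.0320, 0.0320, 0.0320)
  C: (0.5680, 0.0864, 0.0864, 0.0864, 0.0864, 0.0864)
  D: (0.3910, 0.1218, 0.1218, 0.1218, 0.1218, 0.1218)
A > D > C > B

Key insight: Entropy is maximized by uniform distributions and minimized by concentrated distributions.

Entropies:
  H(A) = 2.5850 bits
  H(B) = 1.0058 bits
  H(C) = 1.9897 bits
  H(D) = 2.3795 bits

Ranking: A > D > C > B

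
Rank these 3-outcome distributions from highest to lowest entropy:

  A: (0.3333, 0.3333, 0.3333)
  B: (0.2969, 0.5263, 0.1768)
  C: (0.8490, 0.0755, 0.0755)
A > B > C

Key insight: Entropy is maximized by uniform distributions and minimized by concentrated distributions.

- Uniform distributions have maximum entropy log₂(3) = 1.5850 bits
- The more "peaked" or concentrated a distribution, the lower its entropy

Entropies:
  H(A) = 1.5850 bits
  H(B) = 1.4495 bits
  H(C) = 0.7633 bits

Ranking: A > B > C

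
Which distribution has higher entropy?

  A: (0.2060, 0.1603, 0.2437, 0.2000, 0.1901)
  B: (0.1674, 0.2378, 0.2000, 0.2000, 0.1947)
B

Both distributions are close to uniform, making this a harder comparison.

H(A) = 2.3089 bits
H(B) = 2.3129 bits

The distribution closer to uniform has higher entropy.
Answer: B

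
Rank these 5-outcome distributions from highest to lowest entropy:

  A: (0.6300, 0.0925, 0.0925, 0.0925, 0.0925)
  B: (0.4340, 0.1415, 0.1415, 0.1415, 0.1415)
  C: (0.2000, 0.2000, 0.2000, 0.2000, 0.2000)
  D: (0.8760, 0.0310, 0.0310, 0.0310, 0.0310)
C > B > A > D

Key insight: Entropy is maximized by uniform distributions and minimized by concentrated distributions.

Entropies:
  H(A) = 1.6907 bits
  H(B) = 2.1194 bits
  H(C) = 2.3219 bits
  H(D) = 0.7888 bits

Ranking: C > B > A > D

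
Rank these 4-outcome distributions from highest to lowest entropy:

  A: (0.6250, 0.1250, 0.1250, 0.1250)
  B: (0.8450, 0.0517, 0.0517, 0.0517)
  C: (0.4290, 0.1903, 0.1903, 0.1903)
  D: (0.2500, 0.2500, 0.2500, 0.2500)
D > C > A > B

Key insight: Entropy is maximized by uniform distributions and minimized by concentrated distributions.

Entropies:
  H(A) = 1.5488 bits
  H(B) = 0.8679 bits
  H(C) = 1.8904 bits
  H(D) = 2.0000 bits

Ranking: D > C > A > B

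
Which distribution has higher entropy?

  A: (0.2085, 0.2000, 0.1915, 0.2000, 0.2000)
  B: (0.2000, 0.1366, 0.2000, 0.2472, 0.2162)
A

Both distributions are close to uniform, making this a harder comparison.

H(A) = 2.3214 bits
H(B) = 2.2972 bits

The distribution closer to uniform has higher entropy.
Answer: A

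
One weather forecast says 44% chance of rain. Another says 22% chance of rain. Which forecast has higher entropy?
44% forecast

Treat each forecast as a Bernoulli distribution. Binary entropy is maximized at p=0.5 and falls off symmetrically toward 0 or 1. The 44% forecast is closer to 50%, so it is more uncertain. H(44%) ≈ 0.990 bits, H(22%) ≈ 0.760 bits.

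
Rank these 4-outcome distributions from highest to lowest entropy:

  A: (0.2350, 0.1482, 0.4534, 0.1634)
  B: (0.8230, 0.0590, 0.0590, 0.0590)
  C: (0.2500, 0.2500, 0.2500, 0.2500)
C > A > B

Key insight: Entropy is maximized by uniform distributions and minimized by concentrated distributions.

- Uniform distributions have maximum entropy log₂(4) = 2.0000 bits
- The more "peaked" or concentrated a distribution, the lower its entropy

Entropies:
  H(A) = 1.8436 bits
  H(B) = 0.9540 bits
  H(C) = 2.0000 bits

Ranking: C > A > B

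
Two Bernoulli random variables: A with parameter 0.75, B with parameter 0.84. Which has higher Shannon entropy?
A

For binary distributions, entropy is maximized at p=0.5 and decreases as p moves toward 0 or 1.

H(A) = H(0.75) = 0.8113 bits
H(B) = H(0.84) = 0.6343 bits

Distribution A (p=0.75) is closer to uniform (p=0.5), so it has higher entropy.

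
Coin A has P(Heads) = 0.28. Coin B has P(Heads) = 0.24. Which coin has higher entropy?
A

For binary distributions, entropy is maximized at p=0.5 and decreases as p moves toward 0 or 1.

H(A) = H(0.28) = 0.8555 bits
H(B) = H(0.24) = 0.7950 bits

Distribution A (p=0.28) is closer to uniform (p=0.5), so it has higher entropy.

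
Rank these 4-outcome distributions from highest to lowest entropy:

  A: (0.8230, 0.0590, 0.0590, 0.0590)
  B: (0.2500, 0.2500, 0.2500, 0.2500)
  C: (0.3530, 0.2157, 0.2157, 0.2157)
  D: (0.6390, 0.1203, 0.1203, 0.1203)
B > C > D > A

Key insight: Entropy is maximized by uniform distributions and minimized by concentrated distributions.

Entropies:
  H(A) = 0.9540 bits
  H(B) = 2.0000 bits
  H(C) = 1.9622 bits
  H(D) = 1.5157 bits

Ranking: B > C > D > A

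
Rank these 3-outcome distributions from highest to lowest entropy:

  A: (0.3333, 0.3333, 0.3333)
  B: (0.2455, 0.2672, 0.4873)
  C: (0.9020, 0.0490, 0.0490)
A > B > C

Key insight: Entropy is maximized by uniform distributions and minimized by concentrated distributions.

- Uniform distributions have maximum entropy log₂(3) = 1.5850 bits
- The more "peaked" or concentrated a distribution, the lower its entropy

Entropies:
  H(A) = 1.5850 bits
  H(B) = 1.5116 bits
  H(C) = 0.5606 bits

Ranking: A > B > C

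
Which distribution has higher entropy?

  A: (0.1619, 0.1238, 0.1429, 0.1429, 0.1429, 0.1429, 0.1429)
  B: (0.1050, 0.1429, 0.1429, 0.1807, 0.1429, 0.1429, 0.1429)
A

Both distributions are close to uniform, making this a harder comparison.

H(A) = 2.8037 bits
H(B) = 2.7927 bits

The distribution closer to uniform has higher entropy.
Answer: A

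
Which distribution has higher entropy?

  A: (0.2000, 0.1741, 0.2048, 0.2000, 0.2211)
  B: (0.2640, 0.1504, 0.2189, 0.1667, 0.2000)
A

Both distributions are close to uniform, making this a harder comparison.

H(A) = 2.3178 bits
H(B) = 2.2933 bits

The distribution closer to uniform has higher entropy.
Answer: A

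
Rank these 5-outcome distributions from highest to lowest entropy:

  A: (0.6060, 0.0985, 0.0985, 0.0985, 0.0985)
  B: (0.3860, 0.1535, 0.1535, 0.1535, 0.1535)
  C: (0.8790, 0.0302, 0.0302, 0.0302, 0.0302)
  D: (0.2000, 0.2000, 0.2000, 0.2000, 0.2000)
D > B > A > C

Key insight: Entropy is maximized by uniform distributions and minimized by concentrated distributions.

Entropies:
  H(A) = 1.7553 bits
  H(B) = 2.1902 bits
  H(C) = 0.7742 bits
  H(D) = 2.3219 bits

Ranking: D > B > A > C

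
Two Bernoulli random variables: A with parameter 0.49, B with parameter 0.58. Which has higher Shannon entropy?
A

For binary distributions, entropy is maximized at p=0.5 and decreases as p moves toward 0 or 1.

H(A) = H(0.49) = 0.9997 bits
H(B) = H(0.58) = 0.9815 bits

Distribution A (p=0.49) is closer to uniform (p=0.5), so it has higher entropy.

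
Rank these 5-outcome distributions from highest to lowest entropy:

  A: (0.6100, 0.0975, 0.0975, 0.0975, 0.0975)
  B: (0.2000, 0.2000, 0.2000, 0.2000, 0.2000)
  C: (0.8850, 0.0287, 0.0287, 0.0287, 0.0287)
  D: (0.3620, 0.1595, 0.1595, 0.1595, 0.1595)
B > D > A > C

Key insight: Entropy is maximized by uniform distributions and minimized by concentrated distributions.

Entropies:
  H(A) = 1.7448 bits
  H(B) = 2.3219 bits
  H(C) = 0.7448 bits
  H(D) = 2.2203 bits

Ranking: B > D > A > C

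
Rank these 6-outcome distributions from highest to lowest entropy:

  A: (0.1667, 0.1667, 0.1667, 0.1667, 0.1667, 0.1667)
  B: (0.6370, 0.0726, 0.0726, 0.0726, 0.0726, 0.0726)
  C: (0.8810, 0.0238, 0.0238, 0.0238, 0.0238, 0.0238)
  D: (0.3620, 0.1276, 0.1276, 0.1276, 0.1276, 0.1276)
A > D > B > C

Key insight: Entropy is maximized by uniform distributions and minimized by concentrated distributions.

Entropies:
  H(A) = 2.5850 bits
  H(B) = 1.7880 bits
  H(C) = 0.8028 bits
  H(D) = 2.4257 bits

Ranking: A > D > B > C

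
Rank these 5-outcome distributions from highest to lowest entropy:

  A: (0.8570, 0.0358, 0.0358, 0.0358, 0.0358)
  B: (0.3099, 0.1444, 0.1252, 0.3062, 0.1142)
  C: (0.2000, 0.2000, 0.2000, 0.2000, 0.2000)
C > B > A

Key insight: Entropy is maximized by uniform distributions and minimized by concentrated distributions.

- Uniform distributions have maximum entropy log₂(5) = 2.3219 bits
- The more "peaked" or concentrated a distribution, the lower its entropy

Entropies:
  H(A) = 0.8780 bits
  H(B) = 2.1827 bits
  H(C) = 2.3219 bits

Ranking: C > B > A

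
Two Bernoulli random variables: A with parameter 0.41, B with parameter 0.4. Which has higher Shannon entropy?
A

For binary distributions, entropy is maximized at p=0.5 and decreases as p moves toward 0 or 1.

H(A) = H(0.41) = 0.9765 bits
H(B) = H(0.4) = 0.9710 bits

Distribution A (p=0.41) is closer to uniform (p=0.5), so it has higher entropy.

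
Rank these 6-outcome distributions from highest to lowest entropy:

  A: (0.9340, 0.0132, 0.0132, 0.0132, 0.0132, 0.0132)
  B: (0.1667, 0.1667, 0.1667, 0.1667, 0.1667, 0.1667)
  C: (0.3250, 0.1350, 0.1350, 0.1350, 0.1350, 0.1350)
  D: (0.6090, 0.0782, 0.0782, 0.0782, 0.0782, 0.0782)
B > C > D > A

Key insight: Entropy is maximized by uniform distributions and minimized by concentrated distributions.

Entropies:
  H(A) = 0.5041 bits
  H(B) = 2.5850 bits
  H(C) = 2.4770 bits
  H(D) = 1.8733 bits

Ranking: B > C > D > A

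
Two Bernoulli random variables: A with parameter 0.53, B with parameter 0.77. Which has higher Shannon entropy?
A

For binary distributions, entropy is maximized at p=0.5 and decreases as p moves toward 0 or 1.

H(A) = H(0.53) = 0.9974 bits
H(B) = H(0.77) = 0.7780 bits

Distribution A (p=0.53) is closer to uniform (p=0.5), so it has higher entropy.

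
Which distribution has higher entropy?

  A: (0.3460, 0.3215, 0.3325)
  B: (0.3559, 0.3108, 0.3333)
A

Both distributions are close to uniform, making this a harder comparison.

H(A) = 1.5843 bits
H(B) = 1.5828 bits

The distribution closer to uniform has higher entropy.
Answer: A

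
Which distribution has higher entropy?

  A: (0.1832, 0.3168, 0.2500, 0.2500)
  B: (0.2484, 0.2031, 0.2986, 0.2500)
B

Both distributions are close to uniform, making this a harder comparison.

H(A) = 1.9739 bits
H(B) = 1.9868 bits

The distribution closer to uniform has higher entropy.
Answer: B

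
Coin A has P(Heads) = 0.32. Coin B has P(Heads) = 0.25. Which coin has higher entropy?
A

For binary distributions, entropy is maximized at p=0.5 and decreases as p moves toward 0 or 1.

H(A) = H(0.32) = 0.9044 bits
H(B) = H(0.25) = 0.8113 bits

Distribution A (p=0.32) is closer to uniform (p=0.5), so it has higher entropy.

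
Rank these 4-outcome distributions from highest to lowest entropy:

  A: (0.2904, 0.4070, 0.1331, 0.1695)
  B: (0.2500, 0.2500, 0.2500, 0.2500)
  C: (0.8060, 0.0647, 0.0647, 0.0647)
B > A > C

Key insight: Entropy is maximized by uniform distributions and minimized by concentrated distributions.

- Uniform distributions have maximum entropy log₂(4) = 2.0000 bits
- The more "peaked" or concentrated a distribution, the lower its entropy

Entropies:
  H(A) = 1.8672 bits
  H(B) = 2.0000 bits
  H(C) = 1.0172 bits

Ranking: B > A > C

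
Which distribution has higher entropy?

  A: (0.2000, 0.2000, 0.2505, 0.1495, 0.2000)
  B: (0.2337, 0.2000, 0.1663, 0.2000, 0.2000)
B

Both distributions are close to uniform, making this a harder comparison.

H(A) = 2.3033 bits
H(B) = 2.3137 bits

The distribution closer to uniform has higher entropy.
Answer: B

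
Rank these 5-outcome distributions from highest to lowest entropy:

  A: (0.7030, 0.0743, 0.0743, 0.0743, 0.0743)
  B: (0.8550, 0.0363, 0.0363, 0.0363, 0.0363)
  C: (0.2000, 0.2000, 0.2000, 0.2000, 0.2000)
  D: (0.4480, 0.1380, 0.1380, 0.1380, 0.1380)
C > D > A > B

Key insight: Entropy is maximized by uniform distributions and minimized by concentrated distributions.

Entropies:
  H(A) = 1.4716 bits
  H(B) = 0.8872 bits
  H(C) = 2.3219 bits
  H(D) = 2.0962 bits

Ranking: C > D > A > B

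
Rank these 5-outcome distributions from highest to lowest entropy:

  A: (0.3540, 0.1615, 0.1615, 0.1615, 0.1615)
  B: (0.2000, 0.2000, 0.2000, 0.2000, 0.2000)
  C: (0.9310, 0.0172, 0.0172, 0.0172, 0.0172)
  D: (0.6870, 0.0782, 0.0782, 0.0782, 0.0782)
B > A > D > C

Key insight: Entropy is maximized by uniform distributions and minimized by concentrated distributions.

Entropies:
  H(A) = 2.2296 bits
  H(B) = 2.3219 bits
  H(C) = 0.5002 bits
  H(D) = 1.5226 bits

Ranking: B > A > D > C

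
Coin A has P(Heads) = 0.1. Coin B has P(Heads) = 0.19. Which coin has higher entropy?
B

For binary distributions, entropy is maximized at p=0.5 and decreases as p moves toward 0 or 1.

H(A) = H(0.1) = 0.4690 bits
H(B) = H(0.19) = 0.7015 bits

Distribution B (p=0.19) is closer to uniform (p=0.5), so it has higher entropy.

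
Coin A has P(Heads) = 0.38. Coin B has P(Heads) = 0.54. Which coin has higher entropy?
B

For binary distributions, entropy is maximized at p=0.5 and decreases as p moves toward 0 or 1.

H(A) = H(0.38) = 0.9580 bits
H(B) = H(0.54) = 0.9954 bits

Distribution B (p=0.54) is closer to uniform (p=0.5), so it has higher entropy.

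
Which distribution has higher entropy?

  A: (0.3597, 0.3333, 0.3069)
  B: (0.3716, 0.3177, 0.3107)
A

Both distributions are close to uniform, making this a harder comparison.

H(A) = 1.5819 bits
H(B) = 1.5802 bits

The distribution closer to uniform has higher entropy.
Answer: A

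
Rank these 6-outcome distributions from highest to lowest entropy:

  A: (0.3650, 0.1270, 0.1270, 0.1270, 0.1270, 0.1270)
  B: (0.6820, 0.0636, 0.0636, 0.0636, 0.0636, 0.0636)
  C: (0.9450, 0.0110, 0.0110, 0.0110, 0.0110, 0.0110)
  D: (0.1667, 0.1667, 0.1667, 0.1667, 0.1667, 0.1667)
D > A > B > C

Key insight: Entropy is maximized by uniform distributions and minimized by concentrated distributions.

Entropies:
  H(A) = 2.4212 bits
  H(B) = 1.6406 bits
  H(C) = 0.4350 bits
  H(D) = 2.5850 bits

Ranking: D > A > B > C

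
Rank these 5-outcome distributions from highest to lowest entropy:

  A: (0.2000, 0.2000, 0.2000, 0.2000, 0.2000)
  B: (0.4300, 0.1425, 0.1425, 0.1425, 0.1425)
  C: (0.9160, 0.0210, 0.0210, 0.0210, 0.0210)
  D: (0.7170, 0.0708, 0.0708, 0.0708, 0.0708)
A > B > D > C

Key insight: Entropy is maximized by uniform distributions and minimized by concentrated distributions.

Entropies:
  H(A) = 2.3219 bits
  H(B) = 2.1258 bits
  H(C) = 0.5841 bits
  H(D) = 1.4255 bits

Ranking: A > B > D > C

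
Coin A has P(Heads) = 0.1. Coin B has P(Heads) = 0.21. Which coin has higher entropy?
B

For binary distributions, entropy is maximized at p=0.5 and decreases as p moves toward 0 or 1.

H(A) = H(0.1) = 0.4690 bits
H(B) = H(0.21) = 0.7415 bits

Distribution B (p=0.21) is closer to uniform (p=0.5), so it has higher entropy.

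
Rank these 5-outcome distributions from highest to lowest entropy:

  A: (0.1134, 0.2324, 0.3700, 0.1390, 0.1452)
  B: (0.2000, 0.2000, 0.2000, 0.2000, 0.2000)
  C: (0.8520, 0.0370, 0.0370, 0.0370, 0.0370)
B > A > C

Key insight: Entropy is maximized by uniform distributions and minimized by concentrated distributions.

- Uniform distributions have maximum entropy log₂(5) = 2.3219 bits
- The more "peaked" or concentrated a distribution, the lower its entropy

Entropies:
  H(A) = 2.1761 bits
  H(B) = 2.3219 bits
  H(C) = 0.9008 bits

Ranking: B > A > C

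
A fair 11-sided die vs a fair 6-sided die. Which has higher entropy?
11-sided die

Both are uniform distributions; for uniform over n outcomes, H = log₂(n). H(11-sided) = log₂(11) = 3.459 bits and H(6-sided) = log₂(6) = 2.585 bits. More outcomes in a uniform distribution means higher entropy.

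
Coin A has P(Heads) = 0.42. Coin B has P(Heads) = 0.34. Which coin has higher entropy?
A

For binary distributions, entropy is maximized at p=0.5 and decreases as p moves toward 0 or 1.

H(A) = H(0.42) = 0.9815 bits
H(B) = H(0.34) = 0.9248 bits

Distribution A (p=0.42) is closer to uniform (p=0.5), so it has higher entropy.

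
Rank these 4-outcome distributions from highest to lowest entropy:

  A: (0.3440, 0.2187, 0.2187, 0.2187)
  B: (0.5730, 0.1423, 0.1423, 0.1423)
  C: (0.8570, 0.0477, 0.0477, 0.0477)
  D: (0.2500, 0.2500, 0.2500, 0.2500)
D > A > B > C

Key insight: Entropy is maximized by uniform distributions and minimized by concentrated distributions.

Entropies:
  H(A) = 1.9683 bits
  H(B) = 1.6613 bits
  H(C) = 0.8187 bits
  H(D) = 2.0000 bits

Ranking: D > A > B > C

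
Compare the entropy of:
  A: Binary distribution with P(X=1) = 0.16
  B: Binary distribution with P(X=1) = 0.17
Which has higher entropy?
B

For binary distributions, entropy is maximized at p=0.5 and decreases as p moves toward 0 or 1.

H(A) = H(0.16) = 0.6343 bits
H(B) = H(0.17) = 0.6577 bits

Distribution B (p=0.17) is closer to uniform (p=0.5), so it has higher entropy.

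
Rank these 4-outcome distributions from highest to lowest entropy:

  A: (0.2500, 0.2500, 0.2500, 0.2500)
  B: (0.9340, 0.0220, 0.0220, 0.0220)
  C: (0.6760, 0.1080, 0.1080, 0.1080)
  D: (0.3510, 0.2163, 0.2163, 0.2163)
A > D > C > B

Key insight: Entropy is maximized by uniform distributions and minimized by concentrated distributions.

Entropies:
  H(A) = 2.0000 bits
  H(B) = 0.4554 bits
  H(C) = 1.4222 bits
  H(D) = 1.9636 bits

Ranking: A > D > C > B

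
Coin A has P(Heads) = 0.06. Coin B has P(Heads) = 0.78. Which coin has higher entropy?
B

For binary distributions, entropy is maximized at p=0.5 and decreases as p moves toward 0 or 1.

H(A) = H(0.06) = 0.3274 bits
H(B) = H(0.78) = 0.7602 bits

Distribution B (p=0.78) is closer to uniform (p=0.5), so it has higher entropy.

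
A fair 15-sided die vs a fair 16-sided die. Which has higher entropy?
16-sided die

Both are uniform distributions; for uniform over n outcomes, H = log₂(n). H(15-sided) = log₂(15) = 3.907 bits and H(16-sided) = log₂(16) = 4.000 bits. More outcomes in a uniform distribution means higher entropy.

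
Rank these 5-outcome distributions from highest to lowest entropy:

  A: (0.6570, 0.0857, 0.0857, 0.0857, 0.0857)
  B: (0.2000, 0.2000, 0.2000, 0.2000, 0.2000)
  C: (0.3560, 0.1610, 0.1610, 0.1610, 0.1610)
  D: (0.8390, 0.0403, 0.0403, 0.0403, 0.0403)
B > C > A > D

Key insight: Entropy is maximized by uniform distributions and minimized by concentrated distributions.

Entropies:
  H(A) = 1.6137 bits
  H(B) = 2.3219 bits
  H(C) = 2.2273 bits
  H(D) = 0.9587 bits

Ranking: B > C > A > D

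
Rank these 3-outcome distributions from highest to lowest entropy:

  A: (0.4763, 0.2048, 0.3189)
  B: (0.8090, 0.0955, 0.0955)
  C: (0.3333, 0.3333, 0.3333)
C > A > B

Key insight: Entropy is maximized by uniform distributions and minimized by concentrated distributions.

- Uniform distributions have maximum entropy log₂(3) = 1.5850 bits
- The more "peaked" or concentrated a distribution, the lower its entropy

Entropies:
  H(A) = 1.5040 bits
  H(B) = 0.8946 bits
  H(C) = 1.5850 bits

Ranking: C > A > B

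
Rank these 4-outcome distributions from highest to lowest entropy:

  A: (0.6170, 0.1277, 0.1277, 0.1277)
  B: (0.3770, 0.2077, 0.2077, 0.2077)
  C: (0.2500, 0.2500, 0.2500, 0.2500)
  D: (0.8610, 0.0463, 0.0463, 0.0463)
C > B > A > D

Key insight: Entropy is maximized by uniform distributions and minimized by concentrated distributions.

Entropies:
  H(A) = 1.5672 bits
  H(B) = 1.9433 bits
  H(C) = 2.0000 bits
  H(D) = 0.8019 bits

Ranking: C > B > A > D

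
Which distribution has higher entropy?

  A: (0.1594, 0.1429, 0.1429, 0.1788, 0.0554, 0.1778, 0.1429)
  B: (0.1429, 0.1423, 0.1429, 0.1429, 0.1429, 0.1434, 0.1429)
B

Both distributions are close to uniform, making this a harder comparison.

H(A) = 2.7439 bits
H(B) = 2.8074 bits

The distribution closer to uniform has higher entropy.
Answer: B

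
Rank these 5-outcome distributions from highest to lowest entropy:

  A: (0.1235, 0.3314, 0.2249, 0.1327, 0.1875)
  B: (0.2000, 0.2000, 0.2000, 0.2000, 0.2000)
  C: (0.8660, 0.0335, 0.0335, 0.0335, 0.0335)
B > A > C

Key insight: Entropy is maximized by uniform distributions and minimized by concentrated distributions.

- Uniform distributions have maximum entropy log₂(5) = 2.3219 bits
- The more "peaked" or concentrated a distribution, the lower its entropy

Entropies:
  H(A) = 2.2242 bits
  H(B) = 2.3219 bits
  H(C) = 0.8363 bits

Ranking: B > A > C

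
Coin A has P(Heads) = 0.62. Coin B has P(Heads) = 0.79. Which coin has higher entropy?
A

For binary distributions, entropy is maximized at p=0.5 and decreases as p moves toward 0 or 1.

H(A) = H(0.62) = 0.9580 bits
H(B) = H(0.79) = 0.7415 bits

Distribution A (p=0.62) is closer to uniform (p=0.5), so it has higher entropy.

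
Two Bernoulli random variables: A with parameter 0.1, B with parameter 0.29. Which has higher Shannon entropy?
B

For binary distributions, entropy is maximized at p=0.5 and decreases as p moves toward 0 or 1.

H(A) = H(0.1) = 0.4690 bits
H(B) = H(0.29) = 0.8687 bits

Distribution B (p=0.29) is closer to uniform (p=0.5), so it has higher entropy.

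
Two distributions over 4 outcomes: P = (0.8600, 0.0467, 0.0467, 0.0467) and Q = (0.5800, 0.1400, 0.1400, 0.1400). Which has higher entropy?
Q

P is highly concentrated on one outcome (86%), making it nearly deterministic. Q spreads its mass more evenly (max 58%). The more spread-out distribution has higher entropy: H(P) ≈ 0.806 bits, H(Q) ≈ 1.647 bits.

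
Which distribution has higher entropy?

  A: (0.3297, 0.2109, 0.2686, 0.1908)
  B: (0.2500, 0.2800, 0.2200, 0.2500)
B

Both distributions are close to uniform, making this a harder comparison.

H(A) = 1.9667 bits
H(B) = 1.9948 bits

The distribution closer to uniform has higher entropy.
Answer: B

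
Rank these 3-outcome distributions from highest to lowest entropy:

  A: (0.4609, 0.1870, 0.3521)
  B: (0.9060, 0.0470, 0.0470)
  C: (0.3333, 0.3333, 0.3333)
C > A > B

Key insight: Entropy is maximized by uniform distributions and minimized by concentrated distributions.

- Uniform distributions have maximum entropy log₂(3) = 1.5850 bits
- The more "peaked" or concentrated a distribution, the lower its entropy

Entropies:
  H(A) = 1.4976 bits
  H(B) = 0.5437 bits
  H(C) = 1.5850 bits

Ranking: C > A > B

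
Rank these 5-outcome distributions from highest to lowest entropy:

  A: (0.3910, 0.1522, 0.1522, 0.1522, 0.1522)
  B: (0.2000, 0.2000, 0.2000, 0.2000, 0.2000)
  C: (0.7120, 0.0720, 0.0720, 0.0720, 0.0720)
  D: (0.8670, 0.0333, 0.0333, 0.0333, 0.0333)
B > A > C > D

Key insight: Entropy is maximized by uniform distributions and minimized by concentrated distributions.

Entropies:
  H(A) = 2.1834 bits
  H(B) = 2.3219 bits
  H(C) = 1.4421 bits
  H(D) = 0.8316 bits

Ranking: B > A > C > D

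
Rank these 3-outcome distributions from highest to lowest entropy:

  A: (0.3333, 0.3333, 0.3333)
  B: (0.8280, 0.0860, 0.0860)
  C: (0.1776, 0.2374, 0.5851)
A > C > B

Key insight: Entropy is maximized by uniform distributions and minimized by concentrated distributions.

- Uniform distributions have maximum entropy log₂(3) = 1.5850 bits
- The more "peaked" or concentrated a distribution, the lower its entropy

Entropies:
  H(A) = 1.5850 bits
  H(B) = 0.8343 bits
  H(C) = 1.3877 bits

Ranking: A > C > B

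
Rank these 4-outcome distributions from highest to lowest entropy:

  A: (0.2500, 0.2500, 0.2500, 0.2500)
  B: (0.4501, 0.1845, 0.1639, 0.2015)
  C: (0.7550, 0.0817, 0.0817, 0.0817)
A > B > C

Key insight: Entropy is maximized by uniform distributions and minimized by concentrated distributions.

- Uniform distributions have maximum entropy log₂(4) = 2.0000 bits
- The more "peaked" or concentrated a distribution, the lower its entropy

Entropies:
  H(A) = 2.0000 bits
  H(B) = 1.8616 bits
  H(C) = 1.1916 bits

Ranking: A > B > C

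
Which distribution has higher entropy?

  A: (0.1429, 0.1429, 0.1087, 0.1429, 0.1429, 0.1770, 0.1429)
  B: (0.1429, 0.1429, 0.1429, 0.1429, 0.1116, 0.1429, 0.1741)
B

Both distributions are close to uniform, making this a harder comparison.

H(A) = 2.7955 bits
H(B) = 2.7974 bits

The distribution closer to uniform has higher entropy.
Answer: B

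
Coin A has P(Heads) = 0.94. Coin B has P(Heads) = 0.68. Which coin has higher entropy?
B

For binary distributions, entropy is maximized at p=0.5 and decreases as p moves toward 0 or 1.

H(A) = H(0.94) = 0.3274 bits
H(B) = H(0.68) = 0.9044 bits

Distribution B (p=0.68) is closer to uniform (p=0.5), so it has higher entropy.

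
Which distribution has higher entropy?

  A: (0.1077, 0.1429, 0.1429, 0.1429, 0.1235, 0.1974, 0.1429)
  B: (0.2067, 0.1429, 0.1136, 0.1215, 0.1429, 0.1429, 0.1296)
A

Both distributions are close to uniform, making this a harder comparison.

H(A) = 2.7851 bits
H(B) = 2.7813 bits

The distribution closer to uniform has higher entropy.
Answer: A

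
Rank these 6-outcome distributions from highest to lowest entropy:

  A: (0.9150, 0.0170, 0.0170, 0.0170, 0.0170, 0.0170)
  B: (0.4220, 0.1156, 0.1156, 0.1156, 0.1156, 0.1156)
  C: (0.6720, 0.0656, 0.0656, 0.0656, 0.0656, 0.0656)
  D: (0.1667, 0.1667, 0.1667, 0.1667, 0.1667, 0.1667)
D > B > C > A

Key insight: Entropy is maximized by uniform distributions and minimized by concentrated distributions.

Entropies:
  H(A) = 0.6169 bits
  H(B) = 2.3244 bits
  H(C) = 1.6745 bits
  H(D) = 2.5850 bits

Ranking: D > B > C > A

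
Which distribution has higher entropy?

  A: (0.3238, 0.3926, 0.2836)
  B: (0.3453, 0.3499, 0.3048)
B

Both distributions are close to uniform, making this a harder comparison.

H(A) = 1.5720 bits
H(B) = 1.5823 bits

The distribution closer to uniform has higher entropy.
Answer: B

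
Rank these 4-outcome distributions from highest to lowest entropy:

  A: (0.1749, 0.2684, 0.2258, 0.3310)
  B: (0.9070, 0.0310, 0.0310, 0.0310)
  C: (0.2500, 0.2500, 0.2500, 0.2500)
C > A > B

Key insight: Entropy is maximized by uniform distributions and minimized by concentrated distributions.

- Uniform distributions have maximum entropy log₂(4) = 2.0000 bits
- The more "peaked" or concentrated a distribution, the lower its entropy

Entropies:
  H(A) = 1.9619 bits
  H(B) = 0.5938 bits
  H(C) = 2.0000 bits

Ranking: C > A > B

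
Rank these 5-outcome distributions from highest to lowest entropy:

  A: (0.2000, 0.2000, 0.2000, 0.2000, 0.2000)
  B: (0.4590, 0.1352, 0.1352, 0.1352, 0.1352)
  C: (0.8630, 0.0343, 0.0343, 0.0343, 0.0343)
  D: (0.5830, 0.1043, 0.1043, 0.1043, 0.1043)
A > B > D > C

Key insight: Entropy is maximized by uniform distributions and minimized by concentrated distributions.

Entropies:
  H(A) = 2.3219 bits
  H(B) = 2.0771 bits
  H(C) = 0.8503 bits
  H(D) = 1.8140 bits

Ranking: A > B > D > C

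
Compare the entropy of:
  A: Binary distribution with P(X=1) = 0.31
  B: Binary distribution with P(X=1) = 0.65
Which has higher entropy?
B

For binary distributions, entropy is maximized at p=0.5 and decreases as p moves toward 0 or 1.

H(A) = H(0.31) = 0.8932 bits
H(B) = H(0.65) = 0.9341 bits

Distribution B (p=0.65) is closer to uniform (p=0.5), so it has higher entropy.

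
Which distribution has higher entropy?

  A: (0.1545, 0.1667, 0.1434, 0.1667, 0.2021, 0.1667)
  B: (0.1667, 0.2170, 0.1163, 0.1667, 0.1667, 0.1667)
A

Both distributions are close to uniform, making this a harder comparison.

H(A) = 2.5768 bits
H(B) = 2.5627 bits

The distribution closer to uniform has higher entropy.
Answer: A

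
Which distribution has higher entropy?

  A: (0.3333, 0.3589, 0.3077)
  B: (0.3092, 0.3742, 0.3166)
A

Both distributions are close to uniform, making this a harder comparison.

H(A) = 1.5821 bits
H(B) = 1.5796 bits

The distribution closer to uniform has higher entropy.
Answer: A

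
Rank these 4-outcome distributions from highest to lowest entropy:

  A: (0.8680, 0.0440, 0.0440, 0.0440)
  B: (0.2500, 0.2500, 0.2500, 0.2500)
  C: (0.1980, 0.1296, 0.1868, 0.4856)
B > C > A

Key insight: Entropy is maximized by uniform distributions and minimized by concentrated distributions.

- Uniform distributions have maximum entropy log₂(4) = 2.0000 bits
- The more "peaked" or concentrated a distribution, the lower its entropy

Entropies:
  H(A) = 0.7721 bits
  H(B) = 2.0000 bits
  H(C) = 1.8029 bits

Ranking: B > C > A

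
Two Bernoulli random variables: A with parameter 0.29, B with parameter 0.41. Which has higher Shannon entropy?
B

For binary distributions, entropy is maximized at p=0.5 and decreases as p moves toward 0 or 1.

H(A) = H(0.29) = 0.8687 bits
H(B) = H(0.41) = 0.9765 bits

Distribution B (p=0.41) is closer to uniform (p=0.5), so it has higher entropy.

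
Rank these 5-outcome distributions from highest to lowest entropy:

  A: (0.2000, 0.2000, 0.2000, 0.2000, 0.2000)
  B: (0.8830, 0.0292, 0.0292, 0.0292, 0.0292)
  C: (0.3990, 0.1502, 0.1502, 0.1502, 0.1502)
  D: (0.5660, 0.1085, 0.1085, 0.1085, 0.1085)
A > C > D > B

Key insight: Entropy is maximized by uniform distributions and minimized by concentrated distributions.

Entropies:
  H(A) = 2.3219 bits
  H(B) = 0.7547 bits
  H(C) = 2.1724 bits
  H(D) = 1.8554 bits

Ranking: A > C > D > B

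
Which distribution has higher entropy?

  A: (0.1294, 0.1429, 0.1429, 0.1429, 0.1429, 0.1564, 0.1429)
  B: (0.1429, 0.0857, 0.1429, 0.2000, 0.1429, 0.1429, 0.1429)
A

Both distributions are close to uniform, making this a harder comparison.

H(A) = 2.8055 bits
H(B) = 2.7734 bits

The distribution closer to uniform has higher entropy.
Answer: A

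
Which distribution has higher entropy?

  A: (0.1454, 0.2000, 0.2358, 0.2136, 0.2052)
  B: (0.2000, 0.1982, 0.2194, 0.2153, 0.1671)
B

Both distributions are close to uniform, making this a harder comparison.

H(A) = 2.3049 bits
H(B) = 2.3156 bits

The distribution closer to uniform has higher entropy.
Answer: B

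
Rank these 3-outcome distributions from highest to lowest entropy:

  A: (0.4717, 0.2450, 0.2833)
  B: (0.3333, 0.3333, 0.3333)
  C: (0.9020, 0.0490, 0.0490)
B > A > C

Key insight: Entropy is maximized by uniform distributions and minimized by concentrated distributions.

- Uniform distributions have maximum entropy log₂(3) = 1.5850 bits
- The more "peaked" or concentrated a distribution, the lower its entropy

Entropies:
  H(A) = 1.5240 bits
  H(B) = 1.5850 bits
  H(C) = 0.5606 bits

Ranking: B > A > C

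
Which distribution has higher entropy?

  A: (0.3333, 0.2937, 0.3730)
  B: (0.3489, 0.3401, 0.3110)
B

Both distributions are close to uniform, making this a harder comparison.

H(A) = 1.5781 bits
H(B) = 1.5832 bits

The distribution closer to uniform has higher entropy.
Answer: B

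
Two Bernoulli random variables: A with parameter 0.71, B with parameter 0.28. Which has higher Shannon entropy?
A

For binary distributions, entropy is maximized at p=0.5 and decreases as p moves toward 0 or 1.

H(A) = H(0.71) = 0.8687 bits
H(B) = H(0.28) = 0.8555 bits

Distribution A (p=0.71) is closer to uniform (p=0.5), so it has higher entropy.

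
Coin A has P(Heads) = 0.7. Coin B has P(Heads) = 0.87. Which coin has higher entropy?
A

For binary distributions, entropy is maximized at p=0.5 and decreases as p moves toward 0 or 1.

H(A) = H(0.7) = 0.8813 bits
H(B) = H(0.87) = 0.5574 bits

Distribution A (p=0.7) is closer to uniform (p=0.5), so it has higher entropy.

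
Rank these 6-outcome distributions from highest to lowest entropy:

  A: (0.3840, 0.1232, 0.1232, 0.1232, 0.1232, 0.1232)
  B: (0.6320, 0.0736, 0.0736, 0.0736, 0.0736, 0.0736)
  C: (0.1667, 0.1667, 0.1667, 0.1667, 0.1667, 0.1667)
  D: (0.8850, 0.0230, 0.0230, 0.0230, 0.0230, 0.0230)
C > A > B > D

Key insight: Entropy is maximized by uniform distributions and minimized by concentrated distributions.

Entropies:
  H(A) = 2.3911 bits
  H(B) = 1.8036 bits
  H(C) = 2.5850 bits
  H(D) = 0.7818 bits

Ranking: C > A > B > D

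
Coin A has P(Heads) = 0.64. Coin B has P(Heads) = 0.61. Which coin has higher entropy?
B

For binary distributions, entropy is maximized at p=0.5 and decreases as p moves toward 0 or 1.

H(A) = H(0.64) = 0.9427 bits
H(B) = H(0.61) = 0.9648 bits

Distribution B (p=0.61) is closer to uniform (p=0.5), so it has higher entropy.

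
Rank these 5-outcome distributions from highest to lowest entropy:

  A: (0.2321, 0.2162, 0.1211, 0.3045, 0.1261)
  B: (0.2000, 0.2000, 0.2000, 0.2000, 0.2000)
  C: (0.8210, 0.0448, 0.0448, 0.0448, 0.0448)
B > A > C

Key insight: Entropy is maximized by uniform distributions and minimized by concentrated distributions.

- Uniform distributions have maximum entropy log₂(5) = 2.3219 bits
- The more "peaked" or concentrated a distribution, the lower its entropy

Entropies:
  H(A) = 2.2347 bits
  H(B) = 2.3219 bits
  H(C) = 1.0359 bits

Ranking: B > A > C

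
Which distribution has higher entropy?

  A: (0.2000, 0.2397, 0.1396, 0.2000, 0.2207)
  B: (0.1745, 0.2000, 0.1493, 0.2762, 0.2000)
A

Both distributions are close to uniform, making this a harder comparison.

H(A) = 2.3004 bits
H(B) = 2.2906 bits

The distribution closer to uniform has higher entropy.
Answer: A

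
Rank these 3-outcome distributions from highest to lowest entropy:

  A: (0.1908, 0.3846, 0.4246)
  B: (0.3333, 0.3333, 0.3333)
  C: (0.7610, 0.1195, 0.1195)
B > A > C

Key insight: Entropy is maximized by uniform distributions and minimized by concentrated distributions.

- Uniform distributions have maximum entropy log₂(3) = 1.5850 bits
- The more "peaked" or concentrated a distribution, the lower its entropy

Entropies:
  H(A) = 1.5109 bits
  H(B) = 1.5850 bits
  H(C) = 1.0324 bits

Ranking: B > A > C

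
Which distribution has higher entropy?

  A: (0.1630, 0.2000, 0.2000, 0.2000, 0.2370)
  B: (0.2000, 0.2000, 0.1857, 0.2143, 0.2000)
B

Both distributions are close to uniform, making this a harder comparison.

H(A) = 2.3120 bits
H(B) = 2.3205 bits

The distribution closer to uniform has higher entropy.
Answer: B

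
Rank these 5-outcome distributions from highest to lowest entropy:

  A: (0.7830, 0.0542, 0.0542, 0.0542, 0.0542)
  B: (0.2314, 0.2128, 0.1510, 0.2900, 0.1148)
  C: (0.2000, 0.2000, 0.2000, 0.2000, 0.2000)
C > B > A

Key insight: Entropy is maximized by uniform distributions and minimized by concentrated distributions.

- Uniform distributions have maximum entropy log₂(5) = 2.3219 bits
- The more "peaked" or concentrated a distribution, the lower its entropy

Entropies:
  H(A) = 1.1887 bits
  H(B) = 2.2519 bits
  H(C) = 2.3219 bits

Ranking: C > B > A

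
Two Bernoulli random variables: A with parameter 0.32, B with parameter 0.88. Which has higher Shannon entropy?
A

For binary distributions, entropy is maximized at p=0.5 and decreases as p moves toward 0 or 1.

H(A) = H(0.32) = 0.9044 bits
H(B) = H(0.88) = 0.5294 bits

Distribution A (p=0.32) is closer to uniform (p=0.5), so it has higher entropy.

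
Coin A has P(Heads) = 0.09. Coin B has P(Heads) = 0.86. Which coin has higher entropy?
B

For binary distributions, entropy is maximized at p=0.5 and decreases as p moves toward 0 or 1.

H(A) = H(0.09) = 0.4365 bits
H(B) = H(0.86) = 0.5842 bits

Distribution B (p=0.86) is closer to uniform (p=0.5), so it has higher entropy.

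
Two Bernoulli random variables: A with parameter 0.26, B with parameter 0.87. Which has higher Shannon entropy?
A

For binary distributions, entropy is maximized at p=0.5 and decreases as p moves toward 0 or 1.

H(A) = H(0.26) = 0.8267 bits
H(B) = H(0.87) = 0.5574 bits

Distribution A (p=0.26) is closer to uniform (p=0.5), so it has higher entropy.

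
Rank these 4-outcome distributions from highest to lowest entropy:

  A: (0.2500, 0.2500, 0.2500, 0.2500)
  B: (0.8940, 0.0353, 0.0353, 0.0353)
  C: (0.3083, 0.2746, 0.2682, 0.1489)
A > C > B

Key insight: Entropy is maximized by uniform distributions and minimized by concentrated distributions.

- Uniform distributions have maximum entropy log₂(4) = 2.0000 bits
- The more "peaked" or concentrated a distribution, the lower its entropy

Entropies:
  H(A) = 2.0000 bits
  H(B) = 0.6557 bits
  H(C) = 1.9538 bits

Ranking: A > C > B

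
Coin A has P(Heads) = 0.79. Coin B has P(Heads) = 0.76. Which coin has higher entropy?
B

For binary distributions, entropy is maximized at p=0.5 and decreases as p moves toward 0 or 1.

H(A) = H(0.79) = 0.7415 bits
H(B) = H(0.76) = 0.7950 bits

Distribution B (p=0.76) is closer to uniform (p=0.5), so it has higher entropy.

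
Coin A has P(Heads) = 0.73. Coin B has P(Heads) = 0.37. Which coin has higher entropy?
B

For binary distributions, entropy is maximized at p=0.5 and decreases as p moves toward 0 or 1.

H(A) = H(0.73) = 0.8415 bits
H(B) = H(0.37) = 0.9507 bits

Distribution B (p=0.37) is closer to uniform (p=0.5), so it has higher entropy.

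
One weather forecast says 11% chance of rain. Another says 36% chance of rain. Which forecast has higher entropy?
36% forecast

Treat each forecast as a Bernoulli distribution. Binary entropy is maximized at p=0.5 and falls off symmetrically toward 0 or 1. The 36% forecast is closer to 50%, so it is more uncertain. H(11%) ≈ 0.500 bits, H(36%) ≈ 0.943 bits.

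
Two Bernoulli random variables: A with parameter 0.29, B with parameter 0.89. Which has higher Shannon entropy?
A

For binary distributions, entropy is maximized at p=0.5 and decreases as p moves toward 0 or 1.

H(A) = H(0.29) = 0.8687 bits
H(B) = H(0.89) = 0.4999 bits

Distribution A (p=0.29) is closer to uniform (p=0.5), so it has higher entropy.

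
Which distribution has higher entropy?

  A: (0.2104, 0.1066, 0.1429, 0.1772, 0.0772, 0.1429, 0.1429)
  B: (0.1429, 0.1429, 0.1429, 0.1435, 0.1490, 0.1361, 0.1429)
B

Both distributions are close to uniform, making this a harder comparison.

H(A) = 2.7483 bits
H(B) = 2.8069 bits

The distribution closer to uniform has higher entropy.
Answer: B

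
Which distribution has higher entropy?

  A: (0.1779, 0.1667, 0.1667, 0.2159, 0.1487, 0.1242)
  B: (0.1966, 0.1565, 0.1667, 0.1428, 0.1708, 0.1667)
B

Both distributions are close to uniform, making this a harder comparison.

H(A) = 2.5648 bits
H(B) = 2.5782 bits

The distribution closer to uniform has higher entropy.
Answer: B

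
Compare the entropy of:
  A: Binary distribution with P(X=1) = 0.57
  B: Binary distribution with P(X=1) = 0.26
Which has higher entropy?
A

For binary distributions, entropy is maximized at p=0.5 and decreases as p moves toward 0 or 1.

H(A) = H(0.57) = 0.9858 bits
H(B) = H(0.26) = 0.8267 bits

Distribution A (p=0.57) is closer to uniform (p=0.5), so it has higher entropy.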